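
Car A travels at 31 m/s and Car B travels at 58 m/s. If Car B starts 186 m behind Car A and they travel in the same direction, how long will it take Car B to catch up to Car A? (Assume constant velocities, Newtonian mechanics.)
Relative speed: v_rel = 58 - 31 = 27 m/s
Time to catch: t = d₀/v_rel = 186/27 = 6.89 s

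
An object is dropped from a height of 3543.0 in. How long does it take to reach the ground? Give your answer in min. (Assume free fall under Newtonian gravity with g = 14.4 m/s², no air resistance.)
t = √(2h/g) (with unit conversion) = 0.05892 min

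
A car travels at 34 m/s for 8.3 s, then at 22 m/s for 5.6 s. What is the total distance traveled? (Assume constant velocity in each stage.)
d₁ = v₁t₁ = 34 × 8.3 = 282.2 m
d₂ = v₂t₂ = 22 × 5.6 = 123.2 m
d_total = 282.2 + 123.2 = 405.4 m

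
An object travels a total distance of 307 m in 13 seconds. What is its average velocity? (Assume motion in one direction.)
v_avg = Δd / Δt = 307 / 13 = 23.62 m/s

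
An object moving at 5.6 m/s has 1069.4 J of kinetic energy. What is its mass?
KE = ½mv² → m = 2KE/v² = 2×1069.4/5.6² = 68.2 kg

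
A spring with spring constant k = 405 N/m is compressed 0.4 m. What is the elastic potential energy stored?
PE = ½kx² = ½×405×0.4² = 32.4 J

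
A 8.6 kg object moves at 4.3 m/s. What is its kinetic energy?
KE = ½mv² = ½×8.6×4.3² = 79.507 J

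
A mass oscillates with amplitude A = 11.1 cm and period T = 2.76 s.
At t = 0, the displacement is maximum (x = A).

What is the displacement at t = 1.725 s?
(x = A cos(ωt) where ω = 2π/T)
ω = 2π/T = 2π/2.76 = 2.277 rad/s
x = A cos(ωt) = 11.1×cos(2.277×1.725) = -7.849 cm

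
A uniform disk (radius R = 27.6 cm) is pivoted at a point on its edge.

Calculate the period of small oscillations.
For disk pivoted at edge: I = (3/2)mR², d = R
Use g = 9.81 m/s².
I/m = (3/2)R² = 0.1143 m²; d = R = 0.276 m
T = 2π√((3/2)R²/(gR)) = 2π√(3R/(2g)) = 1.291 s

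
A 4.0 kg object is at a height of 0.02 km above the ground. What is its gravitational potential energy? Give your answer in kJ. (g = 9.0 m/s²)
PE = mgh = 4 kg × 9.0 m/s² × 20 m = 720 J = 0.72 kJ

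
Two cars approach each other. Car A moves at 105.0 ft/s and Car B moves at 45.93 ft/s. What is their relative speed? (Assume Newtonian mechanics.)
v_rel = v_A + v_B = 105.0 + 45.93 = 150.9 ft/s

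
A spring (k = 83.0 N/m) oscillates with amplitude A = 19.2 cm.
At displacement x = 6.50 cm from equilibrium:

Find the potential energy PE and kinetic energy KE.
E_total = ½kA² = ½×83.0×(0.192)² = 1.53 J
PE = ½kx² = ½×83.0×(0.065)² = 0.1753 J
KE = E_total − PE = 1.355 J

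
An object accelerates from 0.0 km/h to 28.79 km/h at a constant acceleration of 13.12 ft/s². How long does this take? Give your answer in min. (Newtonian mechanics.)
t = (v - v₀)/a (with unit conversion) = 0.03333 min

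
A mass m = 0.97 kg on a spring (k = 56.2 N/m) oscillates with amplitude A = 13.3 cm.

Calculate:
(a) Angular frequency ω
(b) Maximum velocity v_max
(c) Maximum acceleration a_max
ω = √(k/m) = √(56.2/0.97) = 7.612 rad/s
v_max = ωA = 7.612×0.133 = 1.012 m/s
a_max = ω²A = 7.612²×0.133 = 7.706 m/s²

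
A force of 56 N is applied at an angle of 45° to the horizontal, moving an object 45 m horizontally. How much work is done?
W = Fd cosθ = 56×45×cos(45°) = 1781.9 J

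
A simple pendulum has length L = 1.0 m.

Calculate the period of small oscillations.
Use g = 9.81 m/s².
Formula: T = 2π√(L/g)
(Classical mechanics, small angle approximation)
T = 2π√(L/g) = 2π√(1.0/9.81) = 2.006 s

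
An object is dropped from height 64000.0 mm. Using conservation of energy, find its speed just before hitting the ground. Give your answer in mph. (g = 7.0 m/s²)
mgh = ½mv² → v = √(2gh) = √(2×7.0×64) = 29.93 m/s = 66.96 mph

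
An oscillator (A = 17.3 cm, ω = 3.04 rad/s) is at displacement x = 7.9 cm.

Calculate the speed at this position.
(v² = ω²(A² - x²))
v = ω√(A² − x²) = 3.04×√(0.173² − 0.079²) = 0.4679 m/s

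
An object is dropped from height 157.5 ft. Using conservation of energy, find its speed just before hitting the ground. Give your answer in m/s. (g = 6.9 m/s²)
mgh = ½mv² → v = √(2gh) = √(2×6.9×48.01) = 25.74 m/s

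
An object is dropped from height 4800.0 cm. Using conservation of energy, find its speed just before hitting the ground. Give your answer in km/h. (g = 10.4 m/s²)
mgh = ½mv² → v = √(2gh) = √(2×10.4×48) = 31.6 m/s = 113.8 km/h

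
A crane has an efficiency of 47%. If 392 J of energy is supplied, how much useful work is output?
W_out = η × W_in = 0.47 × 392 = 184.24 J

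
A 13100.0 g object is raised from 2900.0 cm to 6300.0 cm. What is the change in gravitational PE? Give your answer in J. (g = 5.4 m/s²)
ΔPE = mg(h₂ − h₁) = 13.1 kg × 5.4 m/s² × (63 − 29) m = 2405 J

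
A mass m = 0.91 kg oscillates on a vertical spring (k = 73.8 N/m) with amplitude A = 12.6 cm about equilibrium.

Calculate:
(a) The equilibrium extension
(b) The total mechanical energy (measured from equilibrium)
x_eq = mg/k = 0.91×9.81/73.8 = 0.121 m = 12.1 cm
E = ½kA² = ½×73.8×(0.126)² = 0.5858 J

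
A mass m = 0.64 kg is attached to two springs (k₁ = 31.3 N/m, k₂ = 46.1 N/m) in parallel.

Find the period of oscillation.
k_eq = k₁+k₂ = 77.4 N/m
T = 2π√(m/k_eq) = 2π√(0.64/77.4) = 0.5713 s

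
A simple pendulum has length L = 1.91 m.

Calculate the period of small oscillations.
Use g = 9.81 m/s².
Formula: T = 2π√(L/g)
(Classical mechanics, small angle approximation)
T = 2π√(L/g) = 2π√(1.91/9.81) = 2.772 s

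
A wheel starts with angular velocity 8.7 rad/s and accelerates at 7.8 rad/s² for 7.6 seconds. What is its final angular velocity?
ω = ω₀ + αt = 8.7 + 7.8 × 7.6 = 67.98 rad/s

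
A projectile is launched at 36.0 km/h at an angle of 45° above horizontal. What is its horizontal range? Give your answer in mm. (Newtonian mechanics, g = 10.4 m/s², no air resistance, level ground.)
R = v₀² sin(2θ) / g (with unit conversion) = 9615.0 mm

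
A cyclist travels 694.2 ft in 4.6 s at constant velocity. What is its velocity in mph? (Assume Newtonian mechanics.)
v = d/t (with unit conversion) = 102.9 mph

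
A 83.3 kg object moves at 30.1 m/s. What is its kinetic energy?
KE = ½mv² = ½×83.3×30.1² = 37735.32 J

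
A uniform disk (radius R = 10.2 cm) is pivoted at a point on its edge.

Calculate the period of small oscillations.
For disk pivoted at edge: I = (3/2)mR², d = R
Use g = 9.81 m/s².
I/m = (3/2)R² = 0.01561 m²; d = R = 0.102 m
T = 2π√((3/2)R²/(gR)) = 2π√(3R/(2g)) = 0.7847 s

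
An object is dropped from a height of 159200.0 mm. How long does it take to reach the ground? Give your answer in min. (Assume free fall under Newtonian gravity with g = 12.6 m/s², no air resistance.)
t = √(2h/g) (with unit conversion) = 0.08378 min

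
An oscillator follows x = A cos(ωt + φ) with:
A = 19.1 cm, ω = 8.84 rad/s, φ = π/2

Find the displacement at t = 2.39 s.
x = A cos(ωt + φ) = 19.1×cos(8.84×2.39 + π/2) = -14.52 cm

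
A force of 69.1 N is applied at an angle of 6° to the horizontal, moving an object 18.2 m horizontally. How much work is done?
W = Fd cosθ = 69.1×18.2×cos(6°) = 1250.7 J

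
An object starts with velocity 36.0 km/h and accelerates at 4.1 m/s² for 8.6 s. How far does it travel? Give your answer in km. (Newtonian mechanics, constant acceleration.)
d = v₀t + ½at² (with unit conversion) = 0.2376 km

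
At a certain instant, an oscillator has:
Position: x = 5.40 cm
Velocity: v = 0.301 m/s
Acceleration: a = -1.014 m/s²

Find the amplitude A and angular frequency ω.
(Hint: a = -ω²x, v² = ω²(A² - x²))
a = −ω²x → ω = √(|a|/x) = √(1.014/0.054) = 4.333 rad/s
v² = ω²(A² − x²) → A = √(x² + v²/ω²) = √(0.054² + 0.301²/4.333²) = 0.08798 m = 8.798 cm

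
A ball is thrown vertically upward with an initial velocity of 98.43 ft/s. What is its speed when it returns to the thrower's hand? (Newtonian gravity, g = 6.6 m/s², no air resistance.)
By conservation of energy, the ball returns at the same speed = 98.43 ft/s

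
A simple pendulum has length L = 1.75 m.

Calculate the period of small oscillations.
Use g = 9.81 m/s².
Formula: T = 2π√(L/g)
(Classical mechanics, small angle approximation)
T = 2π√(L/g) = 2π√(1.75/9.81) = 2.654 s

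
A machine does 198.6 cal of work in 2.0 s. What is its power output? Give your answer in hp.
P = W/t = 830.9 J / 2 s = 415.5 W = 0.5572 hp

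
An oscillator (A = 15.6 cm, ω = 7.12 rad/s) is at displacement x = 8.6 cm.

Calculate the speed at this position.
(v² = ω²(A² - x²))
v = ω√(A² − x²) = 7.12×√(0.156² − 0.086²) = 0.9267 m/s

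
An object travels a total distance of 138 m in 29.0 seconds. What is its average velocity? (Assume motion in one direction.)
v_avg = Δd / Δt = 138 / 29.0 = 4.76 m/s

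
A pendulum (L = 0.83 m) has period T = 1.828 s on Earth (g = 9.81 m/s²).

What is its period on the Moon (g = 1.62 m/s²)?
T = 2π√(L/g), so T_moon/T_earth = √(g_earth/g_moon)
T_moon = 2π√(0.83/1.62) = 4.497 s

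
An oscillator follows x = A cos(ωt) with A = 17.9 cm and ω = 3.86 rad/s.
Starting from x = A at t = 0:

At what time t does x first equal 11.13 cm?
cos(ωt) = x/A = 11.13/17.9 = 0.6218
ωt = arccos(0.6218) = 0.8998 rad
t = 0.8998/3.86 = 0.2331 s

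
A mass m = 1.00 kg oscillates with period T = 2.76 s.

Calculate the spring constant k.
T = 2π√(m/k) → k = m(2π/T)² = 1.0×(2π/2.76)² = 5.183 N/m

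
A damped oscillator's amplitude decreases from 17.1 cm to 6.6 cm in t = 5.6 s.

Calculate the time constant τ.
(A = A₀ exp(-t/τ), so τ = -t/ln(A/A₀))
A/A₀ = 6.6/17.1 = 0.386; ln(A/A₀) = -0.952
τ = −t/ln(A/A₀) = −5.6/-0.952 = 5.882 s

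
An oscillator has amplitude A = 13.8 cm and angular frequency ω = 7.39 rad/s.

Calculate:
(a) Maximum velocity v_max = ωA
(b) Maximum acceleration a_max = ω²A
v_max = ωA = 7.39×0.138 = 1.02 m/s
a_max = ω²A = 7.39²×0.138 = 7.536 m/s²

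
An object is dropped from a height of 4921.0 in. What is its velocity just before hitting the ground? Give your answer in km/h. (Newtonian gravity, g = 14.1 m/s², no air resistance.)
v = √(2gh) (with unit conversion) = 213.7 km/h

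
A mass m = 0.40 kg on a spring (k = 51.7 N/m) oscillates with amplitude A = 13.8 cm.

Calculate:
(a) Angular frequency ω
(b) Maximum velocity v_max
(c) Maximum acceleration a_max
ω = √(k/m) = √(51.7/0.4) = 11.37 rad/s
v_max = ωA = 11.37×0.138 = 1.569 m/s
a_max = ω²A = 11.37²×0.138 = 17.84 m/s²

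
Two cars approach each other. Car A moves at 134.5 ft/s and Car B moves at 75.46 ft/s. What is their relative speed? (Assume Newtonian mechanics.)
v_rel = v_A + v_B = 134.5 + 75.46 = 210.0 ft/s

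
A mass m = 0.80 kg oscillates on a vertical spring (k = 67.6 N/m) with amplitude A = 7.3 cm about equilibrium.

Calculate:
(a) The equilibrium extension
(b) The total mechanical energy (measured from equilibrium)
x_eq = mg/k = 0.8×9.81/67.6 = 0.1161 m = 11.61 cm
E = ½kA² = ½×67.6×(0.073)² = 0.1801 J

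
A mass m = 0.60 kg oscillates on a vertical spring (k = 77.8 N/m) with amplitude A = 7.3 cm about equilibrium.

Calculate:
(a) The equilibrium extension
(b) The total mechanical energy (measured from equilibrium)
x_eq = mg/k = 0.6×9.81/77.8 = 0.07566 m = 7.566 cm
E = ½kA² = ½×77.8×(0.073)² = 0.2073 J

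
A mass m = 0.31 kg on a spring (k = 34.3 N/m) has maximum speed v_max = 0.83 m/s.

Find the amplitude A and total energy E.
½mv²_max = ½kA² → A = v_max√(m/k) = 0.83×√(0.31/34.3) = 0.07891 m = 7.891 cm
E = ½mv²_max = ½×0.31×0.83² = 0.1068 J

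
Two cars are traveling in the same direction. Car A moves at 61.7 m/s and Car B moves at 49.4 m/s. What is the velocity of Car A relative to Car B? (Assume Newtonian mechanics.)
v_rel = v_A - v_B = 61.7 - 49.4 = 12.3 m/s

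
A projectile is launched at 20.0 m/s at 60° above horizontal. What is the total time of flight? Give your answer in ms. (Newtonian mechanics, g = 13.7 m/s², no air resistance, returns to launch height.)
T = 2v₀sin(θ)/g (with unit conversion) = 2529.0 ms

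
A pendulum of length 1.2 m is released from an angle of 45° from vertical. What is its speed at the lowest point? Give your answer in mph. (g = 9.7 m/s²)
h = L(1 − cosθ) = 1.2×(1 − cos45°) = 0.3515 m
v = √(2gh) = √(2×9.7×0.3515) = 2.611 m/s = 5.841 mph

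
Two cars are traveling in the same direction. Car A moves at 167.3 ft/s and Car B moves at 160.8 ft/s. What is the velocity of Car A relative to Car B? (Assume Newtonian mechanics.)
v_rel = v_A - v_B = 167.3 - 160.8 = 6.5 ft/s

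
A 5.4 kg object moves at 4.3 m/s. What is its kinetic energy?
KE = ½mv² = ½×5.4×4.3² = 49.923 J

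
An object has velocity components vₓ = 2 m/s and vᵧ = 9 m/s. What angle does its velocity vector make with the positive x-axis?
θ = arctan(vᵧ/vₓ) = arctan(9/2) = 77.47°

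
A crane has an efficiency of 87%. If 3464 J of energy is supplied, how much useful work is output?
W_out = η × W_in = 0.87 × 3464 = 3013.7 J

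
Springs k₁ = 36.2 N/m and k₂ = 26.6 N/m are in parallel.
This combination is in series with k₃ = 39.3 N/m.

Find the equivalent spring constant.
k₁₂ = k₁ + k₂ = 62.8 N/m (parallel)
1/k_eq = 1/k₁₂ + 1/k₃ → k_eq = 24.17 N/m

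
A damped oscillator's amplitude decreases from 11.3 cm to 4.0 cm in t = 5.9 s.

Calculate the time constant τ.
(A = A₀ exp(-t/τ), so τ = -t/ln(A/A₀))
A/A₀ = 4.0/11.3 = 0.354; ln(A/A₀) = -1.039
τ = −t/ln(A/A₀) = −5.9/-1.039 = 5.681 s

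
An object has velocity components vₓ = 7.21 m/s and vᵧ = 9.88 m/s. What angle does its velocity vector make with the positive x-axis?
θ = arctan(vᵧ/vₓ) = arctan(9.88/7.21) = 53.88°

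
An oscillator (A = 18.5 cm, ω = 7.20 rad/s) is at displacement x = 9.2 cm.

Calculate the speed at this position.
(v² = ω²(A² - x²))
v = ω√(A² − x²) = 7.2×√(0.185² − 0.092²) = 1.156 m/s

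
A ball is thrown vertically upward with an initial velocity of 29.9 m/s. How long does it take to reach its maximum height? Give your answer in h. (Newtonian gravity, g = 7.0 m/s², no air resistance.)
t_up = v₀/g (with unit conversion) = 0.001187 h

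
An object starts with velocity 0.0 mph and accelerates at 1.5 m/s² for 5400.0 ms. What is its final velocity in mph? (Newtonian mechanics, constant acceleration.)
v = v₀ + at (with unit conversion) = 18.12 mph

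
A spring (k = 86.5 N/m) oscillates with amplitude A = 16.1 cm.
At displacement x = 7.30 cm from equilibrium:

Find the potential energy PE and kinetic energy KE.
E_total = ½kA² = ½×86.5×(0.161)² = 1.121 J
PE = ½kx² = ½×86.5×(0.073)² = 0.2305 J
KE = E_total − PE = 0.8906 J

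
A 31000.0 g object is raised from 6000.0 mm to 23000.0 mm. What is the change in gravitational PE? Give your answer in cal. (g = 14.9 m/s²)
ΔPE = mg(h₂ − h₁) = 31 kg × 14.9 m/s² × (23 − 6) m = 7852 J = 1877.0 cal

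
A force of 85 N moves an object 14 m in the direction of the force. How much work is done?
W = Fd = 85×14 = 1190.0 J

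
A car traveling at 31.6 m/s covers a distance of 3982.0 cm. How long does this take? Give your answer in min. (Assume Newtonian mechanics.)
t = d/v (with unit conversion) = 0.021 min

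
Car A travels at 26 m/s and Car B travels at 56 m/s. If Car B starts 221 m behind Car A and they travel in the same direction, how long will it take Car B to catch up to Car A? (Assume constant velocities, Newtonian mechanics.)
Relative speed: v_rel = 56 - 26 = 30 m/s
Time to catch: t = d₀/v_rel = 221/30 = 7.37 s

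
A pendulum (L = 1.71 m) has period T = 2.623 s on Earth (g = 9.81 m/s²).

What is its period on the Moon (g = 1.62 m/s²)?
T = 2π√(L/g), so T_moon/T_earth = √(g_earth/g_moon)
T_moon = 2π√(1.71/1.62) = 6.455 s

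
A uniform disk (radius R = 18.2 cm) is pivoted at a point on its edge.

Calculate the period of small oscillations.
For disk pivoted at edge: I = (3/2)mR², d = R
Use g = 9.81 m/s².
I/m = (3/2)R² = 0.04969 m²; d = R = 0.182 m
T = 2π√((3/2)R²/(gR)) = 2π√(3R/(2g)) = 1.048 s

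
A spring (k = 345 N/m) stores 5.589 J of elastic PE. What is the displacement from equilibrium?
PE = ½kx² → x = √(2PE/k) = √(2×5.589/345) = 0.18 m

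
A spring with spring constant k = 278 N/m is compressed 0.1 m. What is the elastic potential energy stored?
PE = ½kx² = ½×278×0.1² = 1.39 J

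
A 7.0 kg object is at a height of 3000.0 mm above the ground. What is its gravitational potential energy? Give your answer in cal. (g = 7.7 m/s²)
PE = mgh = 7 kg × 7.7 m/s² × 3 m = 161.7 J = 38.65 cal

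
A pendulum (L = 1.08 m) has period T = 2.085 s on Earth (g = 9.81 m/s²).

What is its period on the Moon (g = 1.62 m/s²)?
T = 2π√(L/g), so T_moon/T_earth = √(g_earth/g_moon)
T_moon = 2π√(1.08/1.62) = 5.13 s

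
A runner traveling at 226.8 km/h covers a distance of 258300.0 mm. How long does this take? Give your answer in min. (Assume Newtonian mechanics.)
t = d/v (with unit conversion) = 0.06833 min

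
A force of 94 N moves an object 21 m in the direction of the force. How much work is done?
W = Fd = 94×21 = 1974.0 J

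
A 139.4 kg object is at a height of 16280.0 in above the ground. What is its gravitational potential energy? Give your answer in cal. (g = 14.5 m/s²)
PE = mgh = 139.4 kg × 14.5 m/s² × 413.5 m = 8.358e+05 J = 199800.0 cal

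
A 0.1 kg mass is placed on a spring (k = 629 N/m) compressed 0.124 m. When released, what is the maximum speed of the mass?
½kx² = ½mv² → v = x√(k/m) = 0.124×√(629/0.1) = 9.834 m/s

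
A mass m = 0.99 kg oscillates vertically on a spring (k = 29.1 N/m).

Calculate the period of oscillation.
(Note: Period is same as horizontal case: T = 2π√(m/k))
T = 2π√(m/k) = 2π√(0.99/29.1) = 1.159 s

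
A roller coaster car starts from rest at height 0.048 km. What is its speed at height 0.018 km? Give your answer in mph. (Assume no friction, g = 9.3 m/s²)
mgh₁ = ½mv₂² + mgh₂ → v₂ = √(2g(h₁−h₂)) = √(2×9.3×(48−18)) = 23.62 m/s = 52.84 mph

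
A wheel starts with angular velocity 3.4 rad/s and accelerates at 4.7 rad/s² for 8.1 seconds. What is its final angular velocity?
ω = ω₀ + αt = 3.4 + 4.7 × 8.1 = 41.47 rad/s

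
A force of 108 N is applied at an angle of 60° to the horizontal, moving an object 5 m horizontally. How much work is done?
W = Fd cosθ = 108×5×cos(60°) = 270.0 J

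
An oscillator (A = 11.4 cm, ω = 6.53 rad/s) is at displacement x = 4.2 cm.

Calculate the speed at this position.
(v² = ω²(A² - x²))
v = ω√(A² − x²) = 6.53×√(0.114² − 0.042²) = 0.6921 m/s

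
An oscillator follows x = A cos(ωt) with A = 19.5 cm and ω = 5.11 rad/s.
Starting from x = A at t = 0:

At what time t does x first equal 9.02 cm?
cos(ωt) = x/A = 9.02/19.5 = 0.4626
ωt = arccos(0.4626) = 1.09 rad
t = 1.09/5.11 = 0.2133 s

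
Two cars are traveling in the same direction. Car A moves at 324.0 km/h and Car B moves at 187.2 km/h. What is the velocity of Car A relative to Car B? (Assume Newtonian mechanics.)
v_rel = v_A - v_B = 324.0 - 187.2 = 136.8 km/h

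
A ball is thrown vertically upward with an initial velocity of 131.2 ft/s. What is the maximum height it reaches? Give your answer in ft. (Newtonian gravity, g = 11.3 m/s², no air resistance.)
h_max = v₀²/(2g) (with unit conversion) = 232.2 ft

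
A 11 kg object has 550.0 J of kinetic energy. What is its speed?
KE = ½mv² → v = √(2KE/m) = √(2×550.0/11) = 10.0 m/s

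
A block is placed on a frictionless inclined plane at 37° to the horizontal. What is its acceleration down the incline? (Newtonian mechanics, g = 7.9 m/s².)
a = g sin(θ) = 7.9 × sin(37°) = 7.9 × 0.6018 = 4.75 m/s²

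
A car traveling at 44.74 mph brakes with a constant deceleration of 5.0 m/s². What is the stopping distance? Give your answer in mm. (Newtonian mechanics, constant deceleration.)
d = v₀² / (2a) (with unit conversion) = 40000.0 mm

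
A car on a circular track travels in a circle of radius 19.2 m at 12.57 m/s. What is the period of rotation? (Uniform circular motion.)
T = 2πr/v = 2π×19.2/12.57 = 9.6 s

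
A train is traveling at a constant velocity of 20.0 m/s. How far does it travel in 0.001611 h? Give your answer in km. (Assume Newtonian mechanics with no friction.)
d = vt (with unit conversion) = 0.116 km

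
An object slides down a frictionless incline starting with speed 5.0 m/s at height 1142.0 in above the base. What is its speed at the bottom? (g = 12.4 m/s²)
½mv₀² + mgh = ½mv² → v = √(v₀² + 2gh) = √(5² + 2×12.4×29.01) = 27.28 m/s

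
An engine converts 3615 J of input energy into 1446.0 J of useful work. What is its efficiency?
η = W_out/W_in = 1446.0/3615 = 0.4 = 40.0%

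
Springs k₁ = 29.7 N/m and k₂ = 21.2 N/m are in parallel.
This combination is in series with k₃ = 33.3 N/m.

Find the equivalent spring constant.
k₁₂ = k₁ + k₂ = 50.9 N/m (parallel)
1/k_eq = 1/k₁₂ + 1/k₃ → k_eq = 20.13 N/m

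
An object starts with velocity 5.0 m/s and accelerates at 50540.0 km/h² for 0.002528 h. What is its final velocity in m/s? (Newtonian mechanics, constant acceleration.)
v = v₀ + at (with unit conversion) = 40.49 m/s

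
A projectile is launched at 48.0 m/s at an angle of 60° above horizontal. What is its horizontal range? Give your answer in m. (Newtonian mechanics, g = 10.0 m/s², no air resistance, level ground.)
R = v₀² sin(2θ) / g = 199.5 m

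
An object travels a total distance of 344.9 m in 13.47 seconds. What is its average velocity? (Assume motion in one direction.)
v_avg = Δd / Δt = 344.9 / 13.47 = 25.61 m/s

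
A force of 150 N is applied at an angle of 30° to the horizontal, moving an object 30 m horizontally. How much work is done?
W = Fd cosθ = 150×30×cos(30°) = 3897.1 J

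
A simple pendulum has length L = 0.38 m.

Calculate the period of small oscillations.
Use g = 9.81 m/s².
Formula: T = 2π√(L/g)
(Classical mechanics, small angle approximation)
T = 2π√(L/g) = 2π√(0.38/9.81) = 1.237 s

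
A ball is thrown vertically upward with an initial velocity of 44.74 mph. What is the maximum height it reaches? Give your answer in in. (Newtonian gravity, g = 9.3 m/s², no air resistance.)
h_max = v₀²/(2g) (with unit conversion) = 846.7 in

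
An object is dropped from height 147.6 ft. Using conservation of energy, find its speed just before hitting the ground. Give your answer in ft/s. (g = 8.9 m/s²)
mgh = ½mv² → v = √(2gh) = √(2×8.9×44.99) = 28.3 m/s = 92.84 ft/s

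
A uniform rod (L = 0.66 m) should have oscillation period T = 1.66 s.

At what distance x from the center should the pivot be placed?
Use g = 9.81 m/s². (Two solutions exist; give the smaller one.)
T = 2π√((L²/12 + x²)/(gx)). Let c = T²g/(4π²) = 0.6847.
x² − cx + L²/12 = 0 → x = (c − √(c² − L²/3))/2 = 0.05791 m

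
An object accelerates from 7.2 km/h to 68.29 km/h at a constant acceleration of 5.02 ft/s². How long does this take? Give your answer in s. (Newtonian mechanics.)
t = (v - v₀)/a (with unit conversion) = 11.09 s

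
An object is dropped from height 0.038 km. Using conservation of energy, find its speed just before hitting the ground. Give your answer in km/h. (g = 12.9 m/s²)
mgh = ½mv² → v = √(2gh) = √(2×12.9×38) = 31.31 m/s = 112.7 km/h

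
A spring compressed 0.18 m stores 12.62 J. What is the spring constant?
PE = ½kx² → k = 2PE/x² = 2×12.62/0.18² = 779.0 N/m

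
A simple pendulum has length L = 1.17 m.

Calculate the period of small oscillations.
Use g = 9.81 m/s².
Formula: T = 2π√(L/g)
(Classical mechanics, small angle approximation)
T = 2π√(L/g) = 2π√(1.17/9.81) = 2.17 s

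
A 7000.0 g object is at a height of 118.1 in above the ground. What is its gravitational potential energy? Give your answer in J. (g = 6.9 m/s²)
PE = mgh = 7 kg × 6.9 m/s² × 3 m = 144.9 J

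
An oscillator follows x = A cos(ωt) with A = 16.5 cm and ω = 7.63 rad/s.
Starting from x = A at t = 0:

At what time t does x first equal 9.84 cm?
cos(ωt) = x/A = 9.84/16.5 = 0.5964
ωt = arccos(0.5964) = 0.9318 rad
t = 0.9318/7.63 = 0.1221 s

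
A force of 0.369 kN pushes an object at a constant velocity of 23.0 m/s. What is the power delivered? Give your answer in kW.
P = Fv = 369 N × 23 m/s = 8487 W = 8.487 kW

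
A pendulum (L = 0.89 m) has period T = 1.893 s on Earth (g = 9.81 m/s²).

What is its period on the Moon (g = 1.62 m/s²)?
T = 2π√(L/g), so T_moon/T_earth = √(g_earth/g_moon)
T_moon = 2π√(0.89/1.62) = 4.657 s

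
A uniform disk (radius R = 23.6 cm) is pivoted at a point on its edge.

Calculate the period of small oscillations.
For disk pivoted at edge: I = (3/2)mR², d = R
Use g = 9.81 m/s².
I/m = (3/2)R² = 0.08354 m²; d = R = 0.236 m
T = 2π√((3/2)R²/(gR)) = 2π√(3R/(2g)) = 1.194 s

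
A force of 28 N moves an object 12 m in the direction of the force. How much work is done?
W = Fd = 28×12 = 336.0 J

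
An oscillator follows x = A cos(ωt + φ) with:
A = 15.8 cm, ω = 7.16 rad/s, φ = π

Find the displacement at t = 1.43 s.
x = A cos(ωt + φ) = 15.8×cos(7.16×1.43 + π) = 10.85 cm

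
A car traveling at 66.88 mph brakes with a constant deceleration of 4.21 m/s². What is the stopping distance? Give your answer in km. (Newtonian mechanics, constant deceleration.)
d = v₀² / (2a) (with unit conversion) = 0.1062 km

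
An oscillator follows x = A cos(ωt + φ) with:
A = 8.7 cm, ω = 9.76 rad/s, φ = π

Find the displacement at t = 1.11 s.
x = A cos(ωt + φ) = 8.7×cos(9.76×1.11 + π) = 1.403 cm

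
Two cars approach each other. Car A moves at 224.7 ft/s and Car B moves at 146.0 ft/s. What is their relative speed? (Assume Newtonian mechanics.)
v_rel = v_A + v_B = 224.7 + 146.0 = 370.7 ft/s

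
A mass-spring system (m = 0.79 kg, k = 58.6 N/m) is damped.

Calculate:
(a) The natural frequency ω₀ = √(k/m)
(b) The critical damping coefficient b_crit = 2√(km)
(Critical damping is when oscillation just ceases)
ω₀ = √(k/m) = √(58.6/0.79) = 8.613 rad/s
b_crit = 2√(km) = 2√(58.6×0.79) = 13.61 kg/s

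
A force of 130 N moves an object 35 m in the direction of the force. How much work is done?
W = Fd = 130×35 = 4550.0 J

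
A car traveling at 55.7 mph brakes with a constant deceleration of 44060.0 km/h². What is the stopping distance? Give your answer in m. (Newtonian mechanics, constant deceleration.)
d = v₀² / (2a) (with unit conversion) = 91.19 m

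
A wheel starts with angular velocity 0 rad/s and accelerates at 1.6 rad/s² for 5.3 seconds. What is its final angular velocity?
ω = ω₀ + αt = 0 + 1.6 × 5.3 = 8.48 rad/s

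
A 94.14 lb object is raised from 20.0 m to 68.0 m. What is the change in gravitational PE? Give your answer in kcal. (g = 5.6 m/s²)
ΔPE = mg(h₂ − h₁) = 42.7 kg × 5.6 m/s² × (68 − 20) m = 1.148e+04 J = 2.743 kcal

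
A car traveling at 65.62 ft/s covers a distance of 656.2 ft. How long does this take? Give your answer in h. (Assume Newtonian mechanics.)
t = d/v (with unit conversion) = 0.002778 h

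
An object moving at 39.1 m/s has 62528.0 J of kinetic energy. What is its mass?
KE = ½mv² → m = 2KE/v² = 2×62528.0/39.1² = 81.8 kg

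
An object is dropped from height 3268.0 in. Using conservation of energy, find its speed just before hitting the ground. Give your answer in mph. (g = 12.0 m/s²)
mgh = ½mv² → v = √(2gh) = √(2×12.0×83.01) = 44.63 m/s = 99.84 mph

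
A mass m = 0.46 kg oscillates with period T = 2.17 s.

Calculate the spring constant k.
T = 2π√(m/k) → k = m(2π/T)² = 0.46×(2π/2.17)² = 3.857 N/m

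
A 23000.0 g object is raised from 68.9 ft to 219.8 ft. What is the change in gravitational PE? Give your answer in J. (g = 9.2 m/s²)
ΔPE = mg(h₂ − h₁) = 23 kg × 9.2 m/s² × (67 − 21) m = 9732 J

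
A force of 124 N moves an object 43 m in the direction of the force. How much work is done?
W = Fd = 124×43 = 5332.0 J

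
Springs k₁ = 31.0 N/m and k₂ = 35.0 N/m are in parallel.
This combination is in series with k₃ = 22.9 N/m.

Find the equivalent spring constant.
k₁₂ = k₁ + k₂ = 66 N/m (parallel)
1/k_eq = 1/k₁₂ + 1/k₃ → k_eq = 17 N/m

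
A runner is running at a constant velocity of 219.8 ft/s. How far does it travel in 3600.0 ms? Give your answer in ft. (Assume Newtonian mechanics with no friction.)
d = vt (with unit conversion) = 791.3 ft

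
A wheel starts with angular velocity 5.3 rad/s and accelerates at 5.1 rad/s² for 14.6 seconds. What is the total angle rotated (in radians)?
θ = ω₀t + ½αt² = 5.3×14.6 + ½×5.1×14.6² = 620.94 rad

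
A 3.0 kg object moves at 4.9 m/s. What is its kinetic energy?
KE = ½mv² = ½×3.0×4.9² = 36.015 J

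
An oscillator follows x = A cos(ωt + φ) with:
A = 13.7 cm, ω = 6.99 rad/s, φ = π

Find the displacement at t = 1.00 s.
x = A cos(ωt + φ) = 13.7×cos(6.99×1.0 + π) = -10.42 cm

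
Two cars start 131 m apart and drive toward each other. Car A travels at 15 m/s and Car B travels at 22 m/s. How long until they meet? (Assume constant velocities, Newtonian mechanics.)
Combined speed: v_combined = 15 + 22 = 37 m/s
Time to meet: t = d/37 = 131/37 = 3.54 s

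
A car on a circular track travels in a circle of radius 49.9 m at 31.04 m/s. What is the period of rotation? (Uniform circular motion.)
T = 2πr/v = 2π×49.9/31.04 = 10.1 s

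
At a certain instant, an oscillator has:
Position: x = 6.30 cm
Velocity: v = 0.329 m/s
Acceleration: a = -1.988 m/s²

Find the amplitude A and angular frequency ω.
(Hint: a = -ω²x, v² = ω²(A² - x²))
a = −ω²x → ω = √(|a|/x) = √(1.988/0.063) = 5.617 rad/s
v² = ω²(A² − x²) → A = √(x² + v²/ω²) = √(0.063² + 0.329²/5.617²) = 0.08602 m = 8.602 cm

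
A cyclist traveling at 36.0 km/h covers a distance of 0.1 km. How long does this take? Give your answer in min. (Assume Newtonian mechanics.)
t = d/v (with unit conversion) = 0.1667 min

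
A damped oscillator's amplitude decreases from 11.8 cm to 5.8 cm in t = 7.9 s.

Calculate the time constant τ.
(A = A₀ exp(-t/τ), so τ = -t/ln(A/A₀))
A/A₀ = 5.8/11.8 = 0.4915; ln(A/A₀) = -0.7102
τ = −t/ln(A/A₀) = −7.9/-0.7102 = 11.12 s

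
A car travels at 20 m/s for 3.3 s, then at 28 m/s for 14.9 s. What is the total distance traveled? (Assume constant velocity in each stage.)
d₁ = v₁t₁ = 20 × 3.3 = 66 m
d₂ = v₂t₂ = 28 × 14.9 = 417.2 m
d_total = 66 + 417.2 = 483.2 m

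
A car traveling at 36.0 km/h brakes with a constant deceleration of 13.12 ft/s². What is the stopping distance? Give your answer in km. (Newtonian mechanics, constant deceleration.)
d = v₀² / (2a) (with unit conversion) = 0.0125 km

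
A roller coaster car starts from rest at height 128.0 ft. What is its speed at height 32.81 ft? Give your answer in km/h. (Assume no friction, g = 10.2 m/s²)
mgh₁ = ½mv₂² + mgh₂ → v₂ = √(2g(h₁−h₂)) = √(2×10.2×(39.01−10)) = 24.33 m/s = 87.58 km/h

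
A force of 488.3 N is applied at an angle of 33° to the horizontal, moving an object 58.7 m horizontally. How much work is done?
W = Fd cosθ = 488.3×58.7×cos(33°) = 24039.0 J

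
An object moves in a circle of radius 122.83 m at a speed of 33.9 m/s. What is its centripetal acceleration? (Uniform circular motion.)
a_c = v²/r = 33.9²/122.83 = 1149.21/122.83 = 9.36 m/s²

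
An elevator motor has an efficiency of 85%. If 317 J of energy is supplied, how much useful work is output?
W_out = η × W_in = 0.85 × 317 = 269.45 J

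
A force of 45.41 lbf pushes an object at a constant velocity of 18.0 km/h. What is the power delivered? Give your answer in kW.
P = Fv = 202 N × 5 m/s = 1010 W = 1.01 kW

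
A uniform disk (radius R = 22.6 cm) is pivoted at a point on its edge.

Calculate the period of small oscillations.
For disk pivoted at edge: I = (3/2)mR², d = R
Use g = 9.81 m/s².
I/m = (3/2)R² = 0.07661 m²; d = R = 0.226 m
T = 2π√((3/2)R²/(gR)) = 2π√(3R/(2g)) = 1.168 s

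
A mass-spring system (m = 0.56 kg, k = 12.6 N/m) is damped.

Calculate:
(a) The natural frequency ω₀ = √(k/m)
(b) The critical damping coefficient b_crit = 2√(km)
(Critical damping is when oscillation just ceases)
ω₀ = √(k/m) = √(12.6/0.56) = 4.743 rad/s
b_crit = 2√(km) = 2√(12.6×0.56) = 5.313 kg/s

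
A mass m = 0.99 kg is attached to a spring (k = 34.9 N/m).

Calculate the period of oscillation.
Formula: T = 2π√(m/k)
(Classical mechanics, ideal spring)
T = 2π√(m/k) = 2π√(0.99/34.9) = 1.058 s; f = 1/T = 0.945 Hz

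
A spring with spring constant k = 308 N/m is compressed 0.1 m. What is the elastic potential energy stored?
PE = ½kx² = ½×308×0.1² = 1.54 J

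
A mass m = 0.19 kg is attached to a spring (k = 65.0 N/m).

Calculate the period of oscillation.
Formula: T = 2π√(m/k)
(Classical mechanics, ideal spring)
T = 2π√(m/k) = 2π√(0.19/65.0) = 0.3397 s; f = 1/T = 2.944 Hz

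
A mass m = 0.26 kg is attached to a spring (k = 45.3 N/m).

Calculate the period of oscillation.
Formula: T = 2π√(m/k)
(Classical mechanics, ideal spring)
T = 2π√(m/k) = 2π√(0.26/45.3) = 0.476 s; f = 1/T = 2.101 Hz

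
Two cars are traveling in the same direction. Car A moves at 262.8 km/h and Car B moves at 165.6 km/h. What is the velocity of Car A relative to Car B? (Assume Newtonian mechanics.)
v_rel = v_A - v_B = 262.8 - 165.6 = 97.2 km/h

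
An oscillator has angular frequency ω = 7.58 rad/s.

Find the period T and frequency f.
T = 2π/ω = 2π/7.58 = 0.8289 s; f = ω/2π = 1.206 Hz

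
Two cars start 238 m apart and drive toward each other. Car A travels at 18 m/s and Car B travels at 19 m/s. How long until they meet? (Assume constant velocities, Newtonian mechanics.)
Combined speed: v_combined = 18 + 19 = 37 m/s
Time to meet: t = d/37 = 238/37 = 6.43 s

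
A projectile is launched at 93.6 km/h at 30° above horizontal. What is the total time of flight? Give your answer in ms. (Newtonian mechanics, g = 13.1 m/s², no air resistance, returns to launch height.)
T = 2v₀sin(θ)/g (with unit conversion) = 1985.0 ms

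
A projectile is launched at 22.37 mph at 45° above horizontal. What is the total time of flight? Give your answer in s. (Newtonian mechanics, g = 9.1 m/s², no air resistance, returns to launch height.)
T = 2v₀sin(θ)/g (with unit conversion) = 1.554 s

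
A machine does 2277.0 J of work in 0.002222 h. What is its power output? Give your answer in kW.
P = W/t = 2277 J / 7.999 s = 284.7 W = 0.2847 kW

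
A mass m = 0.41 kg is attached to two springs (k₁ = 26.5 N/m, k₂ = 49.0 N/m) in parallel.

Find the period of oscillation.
k_eq = k₁+k₂ = 75.5 N/m
T = 2π√(m/k_eq) = 2π√(0.41/75.5) = 0.463 s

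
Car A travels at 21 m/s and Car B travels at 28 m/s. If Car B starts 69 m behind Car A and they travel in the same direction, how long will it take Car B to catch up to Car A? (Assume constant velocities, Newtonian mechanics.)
Relative speed: v_rel = 28 - 21 = 7 m/s
Time to catch: t = d₀/v_rel = 69/7 = 9.86 s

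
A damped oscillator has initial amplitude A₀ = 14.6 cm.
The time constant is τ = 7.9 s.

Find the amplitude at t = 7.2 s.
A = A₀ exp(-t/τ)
A = A₀ exp(−t/τ) = 14.6×exp(−7.2/7.9) = 5.869 cm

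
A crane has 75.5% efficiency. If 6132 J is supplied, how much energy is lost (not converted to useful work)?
W_out = η × W_in = 0.755×6132 = 4629.7 J
W_lost = W_in − W_out = 6132 − 4629.7 = 1502.3 J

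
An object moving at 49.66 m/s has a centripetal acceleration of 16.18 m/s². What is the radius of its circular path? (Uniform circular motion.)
r = v²/a_c = 49.66²/16.18 = 152.42 m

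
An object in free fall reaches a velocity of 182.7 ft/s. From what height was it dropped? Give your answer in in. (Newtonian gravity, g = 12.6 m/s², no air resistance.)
h = v²/(2g) (with unit conversion) = 4845.0 in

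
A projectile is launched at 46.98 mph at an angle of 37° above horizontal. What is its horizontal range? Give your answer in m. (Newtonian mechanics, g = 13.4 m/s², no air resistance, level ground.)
R = v₀² sin(2θ) / g (with unit conversion) = 31.64 m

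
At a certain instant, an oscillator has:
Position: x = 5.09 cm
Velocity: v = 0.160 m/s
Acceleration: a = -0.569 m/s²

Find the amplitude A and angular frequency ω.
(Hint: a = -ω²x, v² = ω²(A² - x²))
a = −ω²x → ω = √(|a|/x) = √(0.569/0.0509) = 3.343 rad/s
v² = ω²(A² − x²) → A = √(x² + v²/ω²) = √(0.0509² + 0.16²/3.343²) = 0.06986 m = 6.986 cm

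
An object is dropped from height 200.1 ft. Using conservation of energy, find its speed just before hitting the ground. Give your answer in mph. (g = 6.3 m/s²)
mgh = ½mv² → v = √(2gh) = √(2×6.3×60.99) = 27.72 m/s = 62.01 mph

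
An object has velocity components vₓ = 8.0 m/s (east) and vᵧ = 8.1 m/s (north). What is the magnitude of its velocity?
|v| = √(vₓ² + vᵧ²) = √(8.0² + 8.1²) = √(129.61) = 11.38 m/s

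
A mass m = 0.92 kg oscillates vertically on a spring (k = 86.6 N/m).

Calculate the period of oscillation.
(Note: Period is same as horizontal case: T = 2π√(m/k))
T = 2π√(m/k) = 2π√(0.92/86.6) = 0.6476 s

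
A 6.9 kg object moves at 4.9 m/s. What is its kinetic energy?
KE = ½mv² = ½×6.9×4.9² = 82.8345 J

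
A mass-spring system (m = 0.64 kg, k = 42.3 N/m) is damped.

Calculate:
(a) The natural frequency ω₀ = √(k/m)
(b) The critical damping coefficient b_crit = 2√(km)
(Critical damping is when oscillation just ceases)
ω₀ = √(k/m) = √(42.3/0.64) = 8.13 rad/s
b_crit = 2√(km) = 2√(42.3×0.64) = 10.41 kg/s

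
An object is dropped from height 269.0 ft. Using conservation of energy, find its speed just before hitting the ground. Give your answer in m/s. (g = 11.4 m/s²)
mgh = ½mv² → v = √(2gh) = √(2×11.4×81.99) = 43.24 m/s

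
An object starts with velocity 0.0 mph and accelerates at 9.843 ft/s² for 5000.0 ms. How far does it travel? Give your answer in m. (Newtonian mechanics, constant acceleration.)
d = v₀t + ½at² (with unit conversion) = 37.5 m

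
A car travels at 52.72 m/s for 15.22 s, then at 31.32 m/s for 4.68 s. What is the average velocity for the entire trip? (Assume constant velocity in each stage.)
d₁ = v₁t₁ = 52.72 × 15.22 = 802.398 m
d₂ = v₂t₂ = 31.32 × 4.68 = 146.578 m
d_total = 948.98 m, t_total = 19.9 s
v_avg = d_total/t_total = 948.98/19.9 = 47.69 m/s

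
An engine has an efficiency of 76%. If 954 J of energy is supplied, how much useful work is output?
W_out = η × W_in = 0.76 × 954 = 725.04 J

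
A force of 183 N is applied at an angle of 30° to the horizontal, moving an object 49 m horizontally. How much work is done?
W = Fd cosθ = 183×49×cos(30°) = 7765.6 J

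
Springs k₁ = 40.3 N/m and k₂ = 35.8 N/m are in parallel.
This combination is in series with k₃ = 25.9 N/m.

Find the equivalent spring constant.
k₁₂ = k₁ + k₂ = 76.1 N/m (parallel)
1/k_eq = 1/k₁₂ + 1/k₃ → k_eq = 19.32 N/m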